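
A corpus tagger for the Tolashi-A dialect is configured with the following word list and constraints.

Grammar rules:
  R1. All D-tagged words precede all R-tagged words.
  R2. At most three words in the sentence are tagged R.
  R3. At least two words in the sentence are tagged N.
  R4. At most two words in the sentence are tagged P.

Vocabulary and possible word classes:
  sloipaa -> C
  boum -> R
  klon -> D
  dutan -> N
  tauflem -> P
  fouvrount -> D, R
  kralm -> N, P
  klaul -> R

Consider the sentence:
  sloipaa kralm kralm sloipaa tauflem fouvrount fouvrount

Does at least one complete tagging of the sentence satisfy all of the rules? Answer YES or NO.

YES

Candidates per position — 1:sloipaa {C}; 2:kralm {N,P}; 3:kralm {N,P}; 4:sloipaa {C}; 5:tauflem {P}; 6:fouvrount {D,R}; 7:fouvrount {D,R}.
One satisfying assignment: C N N C P R R.
Rule-by-rule: rule 1 ok; rule 2 ok; rule 3 ok; rule 4 ok.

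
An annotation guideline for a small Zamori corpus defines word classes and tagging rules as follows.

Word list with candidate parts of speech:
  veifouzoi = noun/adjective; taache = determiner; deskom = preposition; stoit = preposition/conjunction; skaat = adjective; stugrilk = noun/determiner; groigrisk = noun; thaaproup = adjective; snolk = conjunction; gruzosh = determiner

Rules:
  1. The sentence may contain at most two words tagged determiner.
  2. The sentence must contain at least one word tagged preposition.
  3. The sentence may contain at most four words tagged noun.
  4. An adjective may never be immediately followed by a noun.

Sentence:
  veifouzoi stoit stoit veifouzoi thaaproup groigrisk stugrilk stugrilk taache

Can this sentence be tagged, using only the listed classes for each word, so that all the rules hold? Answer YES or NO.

Candidates per position — 1:veifouzoi {noun,adjective}; 2:stoit {preposition,conjunction}; 3:stoit {preposition,conjunction}; 4:veifouzoi {noun,adjective}; 5:thaaproup {adjective}; 6:groigrisk {noun}; 7:stugrilk {noun,determiner}; 8:stugrilk {noun,determiner}; 9:taache {determiner}.
Rule 4 cannot be satisfied by any choice of tags from the lexicon.
So there is no consistent tagging.

NO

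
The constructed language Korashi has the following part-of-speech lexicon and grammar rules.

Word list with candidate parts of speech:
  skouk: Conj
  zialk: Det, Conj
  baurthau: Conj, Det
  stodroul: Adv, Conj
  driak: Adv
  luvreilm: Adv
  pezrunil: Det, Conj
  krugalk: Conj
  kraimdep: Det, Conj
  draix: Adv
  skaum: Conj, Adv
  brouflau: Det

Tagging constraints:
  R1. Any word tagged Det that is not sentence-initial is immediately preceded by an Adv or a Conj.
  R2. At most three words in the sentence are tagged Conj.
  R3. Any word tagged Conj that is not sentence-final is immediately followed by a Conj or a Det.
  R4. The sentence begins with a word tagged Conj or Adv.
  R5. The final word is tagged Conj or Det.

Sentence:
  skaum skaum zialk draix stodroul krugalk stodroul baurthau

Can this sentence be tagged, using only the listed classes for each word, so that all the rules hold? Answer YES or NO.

Candidates per position — 1:skaum {Conj,Adv}; 2:skaum {Conj,Adv}; 3:zialk {Det,Conj}; 4:draix {Adv}; 5:stodroul {Adv,Conj}; 6:krugalk {Conj}; 7:stodroul {Adv,Conj}; 8:baurthau {Conj,Det}.
One satisfying assignment: Adv Adv Det Adv Conj Conj Conj Det.
Checking: rule 1 ok; rule 2 ok; rule 3 ok; rule 4 ok; rule 5 ok.

YES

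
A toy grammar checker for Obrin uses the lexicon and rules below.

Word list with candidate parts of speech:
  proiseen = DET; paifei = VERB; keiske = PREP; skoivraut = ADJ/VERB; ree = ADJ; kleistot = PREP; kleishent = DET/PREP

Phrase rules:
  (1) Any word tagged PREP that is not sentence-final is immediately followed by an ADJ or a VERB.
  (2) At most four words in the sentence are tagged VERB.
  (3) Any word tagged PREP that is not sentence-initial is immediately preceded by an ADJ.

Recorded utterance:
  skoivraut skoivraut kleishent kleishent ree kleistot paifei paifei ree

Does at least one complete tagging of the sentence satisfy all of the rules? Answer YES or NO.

YES

Candidates per position — 1:skoivraut {ADJ,VERB}; 2:skoivraut {ADJ,VERB}; 3:kleishent {DET,PREP}; 4:kleishent {DET,PREP}; 5:ree {ADJ}; 6:kleistot {PREP}; 7:paifei {VERB}; 8:paifei {VERB}; 9:ree {ADJ}.
One satisfying assignment: ADJ VERB DET DET ADJ PREP VERB VERB ADJ.
Rule-by-rule: rule 1 holds; rule 2 holds; rule 3 holds.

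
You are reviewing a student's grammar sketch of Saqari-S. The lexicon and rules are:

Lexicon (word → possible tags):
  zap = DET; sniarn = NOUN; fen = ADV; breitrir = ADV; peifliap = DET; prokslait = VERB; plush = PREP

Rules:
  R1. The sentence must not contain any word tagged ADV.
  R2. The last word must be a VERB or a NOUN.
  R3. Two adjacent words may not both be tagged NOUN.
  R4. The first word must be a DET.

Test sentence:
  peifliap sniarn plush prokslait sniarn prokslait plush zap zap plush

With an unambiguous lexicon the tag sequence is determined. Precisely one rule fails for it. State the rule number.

2

Fixed tagging: DET NOUN PREP VERB NOUN VERB PREP DET DET PREP.
Rule check: R1 pass, R2 fail, R3 pass, R4 pass.
Only rule 2 fails.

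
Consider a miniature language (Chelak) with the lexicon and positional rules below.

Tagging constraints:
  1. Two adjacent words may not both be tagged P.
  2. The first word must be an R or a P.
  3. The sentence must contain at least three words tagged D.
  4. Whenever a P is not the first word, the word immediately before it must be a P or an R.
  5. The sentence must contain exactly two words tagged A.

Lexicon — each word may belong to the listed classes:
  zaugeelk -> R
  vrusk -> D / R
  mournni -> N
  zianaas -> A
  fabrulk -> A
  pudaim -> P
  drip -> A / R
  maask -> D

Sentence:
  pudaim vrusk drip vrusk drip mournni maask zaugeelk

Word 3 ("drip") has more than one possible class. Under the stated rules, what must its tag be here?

Candidates per position — 1:pudaim {P}; 2:vrusk {D,R}; 3:drip {A,R}; 4:vrusk {D,R}; 5:drip {A,R}; 6:mournni {N}; 7:maask {D}; 8:zaugeelk {R}.
If word 2 were R, no tagging could satisfy rule 3; so word 2 is D.
If word 3 were R, no tagging could satisfy rule 5; so word 3 is A.
If word 4 were R, no tagging could satisfy rule 3; so word 4 is D.
If word 5 were R, no tagging could satisfy rule 5; so word 5 is A.
The unique satisfying tagging is: P D A D A N D R.
Check: rule 1 holds; rule 2 holds; rule 3 holds; rule 4 holds; rule 5 holds.

A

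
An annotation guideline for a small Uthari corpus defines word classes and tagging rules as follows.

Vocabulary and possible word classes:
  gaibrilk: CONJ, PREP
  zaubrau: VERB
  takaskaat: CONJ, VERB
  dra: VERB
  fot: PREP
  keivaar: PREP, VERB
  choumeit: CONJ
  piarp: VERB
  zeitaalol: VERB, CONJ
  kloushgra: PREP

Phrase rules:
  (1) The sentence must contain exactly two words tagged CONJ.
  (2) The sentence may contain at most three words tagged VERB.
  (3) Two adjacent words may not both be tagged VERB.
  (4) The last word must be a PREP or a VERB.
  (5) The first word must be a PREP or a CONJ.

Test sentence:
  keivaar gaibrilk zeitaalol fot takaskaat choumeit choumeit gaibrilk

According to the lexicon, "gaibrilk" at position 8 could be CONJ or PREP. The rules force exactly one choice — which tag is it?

Candidates per position — 1:keivaar {PREP,VERB}; 2:gaibrilk {CONJ,PREP}; 3:zeitaalol {VERB,CONJ}; 4:fot {PREP}; 5:takaskaat {CONJ,VERB}; 6:choumeit {CONJ}; 7:choumeit {CONJ}; 8:gaibrilk {CONJ,PREP}.
If word 1 were VERB, no tagging could satisfy rule 5; so word 1 is PREP.
If word 2 were CONJ, no tagging could satisfy rule 1; so word 2 is PREP.
If word 3 were CONJ, no tagging could satisfy rule 1; so word 3 is VERB.
If word 5 were CONJ, no tagging could satisfy rule 1; so word 5 is VERB.
If word 8 were CONJ, no tagging could satisfy rule 1; so word 8 is PREP.
The unique satisfying tagging is: PREP PREP VERB PREP VERB CONJ CONJ PREP.
Check: rule 1 satisfied; rule 2 satisfied; rule 3 satisfied; rule 4 satisfied; rule 5 satisfied.

PREP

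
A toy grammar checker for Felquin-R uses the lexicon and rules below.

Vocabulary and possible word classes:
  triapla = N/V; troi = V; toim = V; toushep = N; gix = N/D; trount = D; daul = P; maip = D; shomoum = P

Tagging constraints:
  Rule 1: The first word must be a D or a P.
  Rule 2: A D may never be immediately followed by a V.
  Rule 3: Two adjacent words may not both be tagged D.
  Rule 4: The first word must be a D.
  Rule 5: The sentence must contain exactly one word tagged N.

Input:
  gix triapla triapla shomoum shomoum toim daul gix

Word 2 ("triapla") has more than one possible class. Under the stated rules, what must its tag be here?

Candidates per position — 1:gix {N,D}; 2:triapla {N,V}; 3:triapla {N,V}; 4:shomoum {P}; 5:shomoum {P}; 6:toim {V}; 7:daul {P}; 8:gix {N,D}.
If word 1 were N, no tagging could satisfy rule 1; so word 1 is D.
If word 2 were V, no tagging could satisfy rule 2; so word 2 is N.
If word 3 were N, no tagging could satisfy rule 5; so word 3 is V.
If word 8 were N, no tagging could satisfy rule 5; so word 8 is D.
The unique satisfying tagging is: D N V P P V P D.
Checking: rule 1 satisfied; rule 2 satisfied; rule 3 satisfied; rule 4 satisfied; rule 5 satisfied.

N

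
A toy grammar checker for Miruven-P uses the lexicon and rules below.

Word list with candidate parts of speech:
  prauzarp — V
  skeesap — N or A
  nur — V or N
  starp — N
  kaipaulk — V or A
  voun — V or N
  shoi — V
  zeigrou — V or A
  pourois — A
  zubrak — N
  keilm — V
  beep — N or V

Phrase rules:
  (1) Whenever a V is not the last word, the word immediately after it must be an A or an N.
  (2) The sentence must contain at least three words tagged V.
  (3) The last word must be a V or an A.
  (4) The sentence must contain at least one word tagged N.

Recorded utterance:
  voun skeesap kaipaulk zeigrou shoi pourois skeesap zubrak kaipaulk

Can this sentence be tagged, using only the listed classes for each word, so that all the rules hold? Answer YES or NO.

Candidates per position — 1:voun {V,N}; 2:skeesap {N,A}; 3:kaipaulk {V,A}; 4:zeigrou {V,A}; 5:shoi {V}; 6:pourois {A}; 7:skeesap {N,A}; 8:zubrak {N}; 9:kaipaulk {V,A}.
One satisfying assignment: V A V A V A N N V.
Rule-by-rule: rule 1 ✓; rule 2 ✓; rule 3 ✓; rule 4 ✓.

YES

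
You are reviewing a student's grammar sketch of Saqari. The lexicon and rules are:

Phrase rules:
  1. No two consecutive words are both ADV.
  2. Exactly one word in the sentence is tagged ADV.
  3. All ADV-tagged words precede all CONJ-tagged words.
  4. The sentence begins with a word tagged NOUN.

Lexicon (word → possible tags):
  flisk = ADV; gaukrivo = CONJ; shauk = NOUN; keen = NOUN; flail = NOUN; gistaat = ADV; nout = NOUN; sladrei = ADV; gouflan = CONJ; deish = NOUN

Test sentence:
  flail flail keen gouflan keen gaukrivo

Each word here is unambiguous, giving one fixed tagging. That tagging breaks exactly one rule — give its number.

2

Fixed tagging: NOUN NOUN NOUN CONJ NOUN CONJ.
Rule check: R1 holds, R2 violated, R3 holds, R4 holds.
Only rule 2 fails.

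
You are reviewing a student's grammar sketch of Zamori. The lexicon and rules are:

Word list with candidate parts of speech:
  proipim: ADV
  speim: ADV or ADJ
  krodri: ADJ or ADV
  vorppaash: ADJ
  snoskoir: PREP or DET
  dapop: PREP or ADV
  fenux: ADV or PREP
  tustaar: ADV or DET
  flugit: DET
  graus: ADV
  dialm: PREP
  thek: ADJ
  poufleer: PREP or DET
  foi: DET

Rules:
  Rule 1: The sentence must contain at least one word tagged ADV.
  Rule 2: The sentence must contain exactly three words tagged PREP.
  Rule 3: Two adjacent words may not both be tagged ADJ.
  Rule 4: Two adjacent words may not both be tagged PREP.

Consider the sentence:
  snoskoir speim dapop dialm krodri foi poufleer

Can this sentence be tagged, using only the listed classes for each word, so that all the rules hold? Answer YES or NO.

YES

Candidates per position — 1:snoskoir {PREP,DET}; 2:speim {ADV,ADJ}; 3:dapop {PREP,ADV}; 4:dialm {PREP}; 5:krodri {ADJ,ADV}; 6:foi {DET}; 7:poufleer {PREP,DET}.
One satisfying assignment: PREP ADJ ADV PREP ADV DET PREP.
Rule-by-rule: rule 1 ok; rule 2 ok; rule 3 ok; rule 4 ok.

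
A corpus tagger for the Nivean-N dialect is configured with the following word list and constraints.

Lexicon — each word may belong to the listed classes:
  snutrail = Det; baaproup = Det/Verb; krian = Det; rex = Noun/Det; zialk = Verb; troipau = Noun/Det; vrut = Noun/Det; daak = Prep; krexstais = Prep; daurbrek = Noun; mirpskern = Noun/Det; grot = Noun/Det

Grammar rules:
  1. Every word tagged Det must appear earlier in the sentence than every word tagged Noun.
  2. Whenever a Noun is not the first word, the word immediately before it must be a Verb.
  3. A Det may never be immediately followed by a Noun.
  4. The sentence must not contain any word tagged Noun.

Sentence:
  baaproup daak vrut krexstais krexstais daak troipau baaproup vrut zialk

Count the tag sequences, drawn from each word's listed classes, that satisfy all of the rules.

Candidates per position — 1:baaproup {Det,Verb}; 2:daak {Prep}; 3:vrut {Noun,Det}; 4:krexstais {Prep}; 5:krexstais {Prep}; 6:daak {Prep}; 7:troipau {Noun,Det}; 8:baaproup {Det,Verb}; 9:vrut {Noun,Det}; 10:zialk {Verb}.
There are 32 candidate sequences in total.
The sequences that satisfy every rule: Det Prep Det Prep Prep Prep Det Det Det Verb; Det Prep Det Prep Prep Prep Det Verb Det Verb; Verb Prep Det Prep Prep Prep Det Det Det Verb; Verb Prep Det Prep Prep Prep Det Verb Det Verb.
Count = 4.

4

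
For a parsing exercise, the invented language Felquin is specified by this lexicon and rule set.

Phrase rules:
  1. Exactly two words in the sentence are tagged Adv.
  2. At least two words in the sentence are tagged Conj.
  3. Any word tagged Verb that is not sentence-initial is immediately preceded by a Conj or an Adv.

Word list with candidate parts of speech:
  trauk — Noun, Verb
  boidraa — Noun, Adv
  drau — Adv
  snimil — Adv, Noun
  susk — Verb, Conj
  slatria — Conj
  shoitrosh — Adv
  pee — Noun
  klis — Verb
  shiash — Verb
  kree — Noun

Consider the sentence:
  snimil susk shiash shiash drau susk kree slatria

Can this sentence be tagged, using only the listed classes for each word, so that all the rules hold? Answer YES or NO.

Candidates per position — 1:snimil {Adv,Noun}; 2:susk {Verb,Conj}; 3:shiash {Verb}; 4:shiash {Verb}; 5:drau {Adv}; 6:susk {Verb,Conj}; 7:kree {Noun}; 8:slatria {Conj}.
Rule 3 cannot be satisfied by any choice of tags from the lexicon.
So there is no consistent tagging.

NO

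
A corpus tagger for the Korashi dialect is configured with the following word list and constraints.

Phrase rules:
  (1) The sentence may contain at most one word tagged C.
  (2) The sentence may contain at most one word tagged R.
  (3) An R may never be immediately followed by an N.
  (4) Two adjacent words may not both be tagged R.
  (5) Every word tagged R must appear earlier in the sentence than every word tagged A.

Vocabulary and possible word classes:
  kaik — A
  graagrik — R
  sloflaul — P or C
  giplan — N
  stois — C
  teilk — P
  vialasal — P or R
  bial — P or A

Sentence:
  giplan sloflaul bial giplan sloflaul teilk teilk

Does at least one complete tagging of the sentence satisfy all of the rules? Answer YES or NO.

Candidates per position — 1:giplan {N}; 2:sloflaul {P,C}; 3:bial {P,A}; 4:giplan {N}; 5:sloflaul {P,C}; 6:teilk {P}; 7:teilk {P}.
One satisfying assignment: N C P N P P P.
Rule-by-rule: rule 1 holds; rule 2 holds; rule 3 holds; rule 4 holds; rule 5 holds.

YES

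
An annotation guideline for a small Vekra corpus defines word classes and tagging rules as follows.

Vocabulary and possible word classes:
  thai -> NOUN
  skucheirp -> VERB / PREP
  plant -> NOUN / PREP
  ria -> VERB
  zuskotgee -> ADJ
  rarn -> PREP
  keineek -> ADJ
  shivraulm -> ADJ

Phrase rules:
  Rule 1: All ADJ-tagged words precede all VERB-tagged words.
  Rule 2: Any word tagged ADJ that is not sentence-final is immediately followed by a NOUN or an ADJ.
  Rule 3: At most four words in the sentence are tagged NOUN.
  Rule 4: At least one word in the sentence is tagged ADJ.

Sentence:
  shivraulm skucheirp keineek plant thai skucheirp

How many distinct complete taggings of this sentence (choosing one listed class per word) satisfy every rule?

Candidates per position — 1:shivraulm {ADJ}; 2:skucheirp {VERB,PREP}; 3:keineek {ADJ}; 4:plant {NOUN,PREP}; 5:thai {NOUN}; 6:skucheirp {VERB,PREP}.
There are 8 candidate sequences in total.
Rule 2 cannot be satisfied by any choice of tags from the lexicon.
So there is no consistent tagging.
Count = 0.

0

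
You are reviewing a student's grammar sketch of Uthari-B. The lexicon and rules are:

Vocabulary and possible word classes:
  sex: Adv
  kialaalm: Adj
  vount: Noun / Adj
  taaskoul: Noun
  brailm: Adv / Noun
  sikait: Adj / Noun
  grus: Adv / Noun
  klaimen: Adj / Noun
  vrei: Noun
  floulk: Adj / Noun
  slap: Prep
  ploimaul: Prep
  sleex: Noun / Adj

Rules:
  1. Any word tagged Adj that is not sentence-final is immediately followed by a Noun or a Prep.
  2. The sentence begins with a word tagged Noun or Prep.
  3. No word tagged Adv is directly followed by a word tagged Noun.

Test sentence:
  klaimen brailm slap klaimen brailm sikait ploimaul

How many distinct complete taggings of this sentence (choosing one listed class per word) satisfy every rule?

10

Candidates per position — 1:klaimen {Adj,Noun}; 2:brailm {Adv,Noun}; 3:slap {Prep}; 4:klaimen {Adj,Noun}; 5:brailm {Adv,Noun}; 6:sikait {Adj,Noun}; 7:ploimaul {Prep}.
There are 32 candidate sequences in total.
Checking each against the rules leaves 10 sequences.
Count = 10.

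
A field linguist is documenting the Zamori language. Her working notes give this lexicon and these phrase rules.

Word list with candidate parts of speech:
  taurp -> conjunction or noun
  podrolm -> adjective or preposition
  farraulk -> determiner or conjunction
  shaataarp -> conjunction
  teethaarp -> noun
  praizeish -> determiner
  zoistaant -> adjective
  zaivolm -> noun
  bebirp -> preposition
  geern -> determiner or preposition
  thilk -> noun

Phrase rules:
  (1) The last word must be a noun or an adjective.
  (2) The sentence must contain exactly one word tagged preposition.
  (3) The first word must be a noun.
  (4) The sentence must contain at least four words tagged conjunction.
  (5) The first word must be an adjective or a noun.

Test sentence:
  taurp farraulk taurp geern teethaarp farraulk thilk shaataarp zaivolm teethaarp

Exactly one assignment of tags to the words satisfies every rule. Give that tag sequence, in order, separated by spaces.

Candidates per position — 1:taurp {conjunction,noun}; 2:farraulk {determiner,conjunction}; 3:taurp {conjunction,noun}; 4:geern {determiner,preposition}; 5:teethaarp {noun}; 6:farraulk {determiner,conjunction}; 7:thilk {noun}; 8:shaataarp {conjunction}; 9:zaivolm {noun}; 10:teethaarp {noun}.
Position 1: tagging it conjunction would leave rule 3 unsatisfiable, so it must be noun.
Position 2: tagging it determiner would leave rule 4 unsatisfiable, so it must be conjunction.
Position 3: tagging it noun would leave rule 4 unsatisfiable, so it must be conjunction.
Position 4: tagging it determiner would leave rule 2 unsatisfiable, so it must be preposition.
Position 6: tagging it determiner would leave rule 4 unsatisfiable, so it must be conjunction.
The only consistent sequence is: noun conjunction conjunction preposition noun conjunction noun conjunction noun noun.
Checking: rule 1 ok; rule 2 ok; rule 3 ok; rule 4 ok; rule 5 ok.

noun conjunction conjunction preposition noun conjunction noun conjunction noun noun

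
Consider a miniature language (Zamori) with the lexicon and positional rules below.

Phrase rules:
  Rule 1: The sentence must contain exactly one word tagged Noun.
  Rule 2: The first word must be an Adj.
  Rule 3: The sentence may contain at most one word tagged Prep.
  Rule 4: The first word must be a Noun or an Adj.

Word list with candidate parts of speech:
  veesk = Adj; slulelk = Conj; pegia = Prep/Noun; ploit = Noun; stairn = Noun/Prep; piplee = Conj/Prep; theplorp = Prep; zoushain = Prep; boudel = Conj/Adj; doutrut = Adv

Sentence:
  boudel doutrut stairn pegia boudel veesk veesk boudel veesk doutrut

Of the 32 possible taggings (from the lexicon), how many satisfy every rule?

Candidates per position — 1:boudel {Conj,Adj}; 2:doutrut {Adv}; 3:stairn {Noun,Prep}; 4:pegia {Prep,Noun}; 5:boudel {Conj,Adj}; 6:veesk {Adj}; 7:veesk {Adj}; 8:boudel {Conj,Adj}; 9:veesk {Adj}; 10:doutrut {Adv}.
There are 32 candidate sequences in total.
Checking each against the rules leaves 8 sequences.
Count = 8.

8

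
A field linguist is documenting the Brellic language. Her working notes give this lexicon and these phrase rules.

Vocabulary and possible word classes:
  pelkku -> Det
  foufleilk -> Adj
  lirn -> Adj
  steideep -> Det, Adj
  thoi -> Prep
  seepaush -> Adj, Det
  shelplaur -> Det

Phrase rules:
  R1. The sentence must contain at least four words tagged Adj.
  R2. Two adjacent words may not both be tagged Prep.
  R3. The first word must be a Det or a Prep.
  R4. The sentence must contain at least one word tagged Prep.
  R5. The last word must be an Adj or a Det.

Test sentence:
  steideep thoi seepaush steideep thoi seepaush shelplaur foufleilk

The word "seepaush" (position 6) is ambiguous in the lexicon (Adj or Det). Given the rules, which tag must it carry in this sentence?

Adj

Candidates per position — 1:steideep {Det,Adj}; 2:thoi {Prep}; 3:seepaush {Adj,Det}; 4:steideep {Det,Adj}; 5:thoi {Prep}; 6:seepaush {Adj,Det}; 7:shelplaur {Det}; 8:foufleilk {Adj}.
At position 1, choosing Adj makes rule 3 impossible to satisfy; hence Det.
At position 3, choosing Det makes rule 1 impossible to satisfy; hence Adj.
At position 4, choosing Det makes rule 1 impossible to satisfy; hence Adj.
At position 6, choosing Det makes rule 1 impossible to satisfy; hence Adj.
So the tagging must be: Det Prep Adj Adj Prep Adj Det Adj.
Checking: rule 1 ok; rule 2 ok; rule 3 ok; rule 4 ok; rule 5 ok.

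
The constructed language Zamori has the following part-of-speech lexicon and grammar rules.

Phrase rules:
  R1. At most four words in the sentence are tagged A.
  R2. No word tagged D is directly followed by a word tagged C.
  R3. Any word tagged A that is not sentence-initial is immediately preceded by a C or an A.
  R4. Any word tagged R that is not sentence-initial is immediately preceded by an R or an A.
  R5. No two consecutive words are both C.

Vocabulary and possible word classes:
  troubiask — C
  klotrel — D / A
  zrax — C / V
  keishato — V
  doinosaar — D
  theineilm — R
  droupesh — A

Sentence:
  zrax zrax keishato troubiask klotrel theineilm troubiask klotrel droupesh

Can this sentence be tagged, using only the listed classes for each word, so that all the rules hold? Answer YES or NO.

YES

Candidates per position — 1:zrax {C,V}; 2:zrax {C,V}; 3:keishato {V}; 4:troubiask {C}; 5:klotrel {D,A}; 6:theineilm {R}; 7:troubiask {C}; 8:klotrel {D,A}; 9:droupesh {A}.
One satisfying assignment: C V V C A R C A A.
Rule-by-rule: rule 1 satisfied; rule 2 satisfied; rule 3 satisfied; rule 4 satisfied; rule 5 satisfied.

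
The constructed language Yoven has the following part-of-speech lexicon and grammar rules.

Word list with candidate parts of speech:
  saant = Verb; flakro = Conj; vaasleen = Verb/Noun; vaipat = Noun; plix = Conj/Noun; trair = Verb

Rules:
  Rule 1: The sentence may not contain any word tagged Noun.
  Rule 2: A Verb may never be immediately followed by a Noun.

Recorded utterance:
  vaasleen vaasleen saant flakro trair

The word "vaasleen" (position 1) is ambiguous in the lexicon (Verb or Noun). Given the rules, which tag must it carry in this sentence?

Verb

Candidates per position — 1:vaasleen {Verb,Noun}; 2:vaasleen {Verb,Noun}; 3:saant {Verb}; 4:flakro {Conj}; 5:trair {Verb}.
If word 1 were Noun, no tagging could satisfy rule 1; so word 1 is Verb.
If word 2 were Noun, no tagging could satisfy rule 1; so word 2 is Verb.
So the tagging must be: Verb Verb Verb Conj Verb.
Checking: rule 1 satisfied; rule 2 satisfied.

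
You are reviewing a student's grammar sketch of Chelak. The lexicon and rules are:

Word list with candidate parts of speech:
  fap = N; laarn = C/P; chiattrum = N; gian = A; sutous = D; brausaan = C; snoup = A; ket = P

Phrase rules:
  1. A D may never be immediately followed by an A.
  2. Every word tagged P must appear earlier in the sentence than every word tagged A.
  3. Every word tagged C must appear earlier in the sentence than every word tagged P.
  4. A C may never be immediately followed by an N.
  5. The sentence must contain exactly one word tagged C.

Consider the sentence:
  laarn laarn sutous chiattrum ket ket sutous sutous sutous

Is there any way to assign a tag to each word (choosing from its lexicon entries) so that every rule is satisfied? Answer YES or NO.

Candidates per position — 1:laarn {C,P}; 2:laarn {C,P}; 3:sutous {D}; 4:chiattrum {N}; 5:ket {P}; 6:ket {P}; 7:sutous {D}; 8:sutous {D}; 9:sutous {D}.
One satisfying assignment: C P D N P P D D D.
Checking: rule 1 ok; rule 2 ok; rule 3 ok; rule 4 ok; rule 5 ok.

YES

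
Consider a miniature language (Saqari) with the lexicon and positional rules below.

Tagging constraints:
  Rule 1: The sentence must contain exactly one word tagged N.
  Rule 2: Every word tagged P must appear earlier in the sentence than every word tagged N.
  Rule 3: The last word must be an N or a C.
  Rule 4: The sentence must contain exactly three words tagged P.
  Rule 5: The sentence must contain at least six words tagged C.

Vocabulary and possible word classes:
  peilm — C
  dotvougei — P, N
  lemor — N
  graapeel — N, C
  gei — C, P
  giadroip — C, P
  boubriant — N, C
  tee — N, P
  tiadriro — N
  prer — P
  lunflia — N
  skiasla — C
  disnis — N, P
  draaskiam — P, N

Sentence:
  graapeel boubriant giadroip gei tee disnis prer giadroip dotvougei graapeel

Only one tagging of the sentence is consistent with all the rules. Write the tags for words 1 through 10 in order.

Candidates per position — 1:graapeel {N,C}; 2:boubriant {N,C}; 3:giadroip {C,P}; 4:gei {C,P}; 5:tee {N,P}; 6:disnis {N,P}; 7:prer {P}; 8:giadroip {C,P}; 9:dotvougei {P,N}; 10:graapeel {N,C}.
If word 1 were N, no tagging could satisfy rule 2; so word 1 is C.
If word 2 were N, no tagging could satisfy rule 2; so word 2 is C.
If word 3 were P, no tagging could satisfy rule 5; so word 3 is C.
If word 4 were P, no tagging could satisfy rule 5; so word 4 is C.
If word 5 were N, no tagging could satisfy rule 2; so word 5 is P.
If word 6 were N, no tagging could satisfy rule 2; so word 6 is P.
If word 8 were P, no tagging could satisfy rule 4; so word 8 is C.
If word 9 were P, no tagging could satisfy rule 4; so word 9 is N.
If word 10 were N, no tagging could satisfy rule 1; so word 10 is C.
So the tagging must be: C C C C P P P C N C.
Rule-by-rule: rule 1 ok; rule 2 ok; rule 3 ok; rule 4 ok; rule 5 ok.

C C C C P P P C N C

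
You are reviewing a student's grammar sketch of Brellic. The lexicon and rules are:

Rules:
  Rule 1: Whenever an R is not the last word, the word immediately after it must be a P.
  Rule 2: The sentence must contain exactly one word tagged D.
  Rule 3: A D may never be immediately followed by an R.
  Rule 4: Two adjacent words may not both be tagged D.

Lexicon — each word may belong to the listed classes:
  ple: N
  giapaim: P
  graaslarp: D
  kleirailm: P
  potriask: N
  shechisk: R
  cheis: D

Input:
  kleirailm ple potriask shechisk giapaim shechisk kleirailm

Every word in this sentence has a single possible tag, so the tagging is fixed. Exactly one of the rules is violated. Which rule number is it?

2

Fixed tagging: P N N R P R P.
Checking each rule: R1 holds, R2 violated, R3 holds, R4 holds.
Only rule 2 fails.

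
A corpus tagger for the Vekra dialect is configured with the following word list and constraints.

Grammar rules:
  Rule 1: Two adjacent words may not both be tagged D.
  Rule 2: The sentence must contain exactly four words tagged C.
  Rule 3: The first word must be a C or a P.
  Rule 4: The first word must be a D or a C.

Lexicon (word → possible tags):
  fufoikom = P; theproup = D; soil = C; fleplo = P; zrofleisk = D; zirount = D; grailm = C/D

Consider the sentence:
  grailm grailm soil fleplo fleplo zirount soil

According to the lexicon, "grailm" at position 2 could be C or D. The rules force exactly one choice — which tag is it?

Candidates per position — 1:grailm {C,D}; 2:grailm {C,D}; 3:soil {C}; 4:fleplo {P}; 5:fleplo {P}; 6:zirount {D}; 7:soil {C}.
At position 1, choosing D makes rule 2 impossible to satisfy; hence C.
At position 2, choosing D makes rule 2 impossible to satisfy; hence C.
The only consistent sequence is: C C C P P D C.
Check: rule 1 satisfied; rule 2 satisfied; rule 3 satisfied; rule 4 satisfied.

C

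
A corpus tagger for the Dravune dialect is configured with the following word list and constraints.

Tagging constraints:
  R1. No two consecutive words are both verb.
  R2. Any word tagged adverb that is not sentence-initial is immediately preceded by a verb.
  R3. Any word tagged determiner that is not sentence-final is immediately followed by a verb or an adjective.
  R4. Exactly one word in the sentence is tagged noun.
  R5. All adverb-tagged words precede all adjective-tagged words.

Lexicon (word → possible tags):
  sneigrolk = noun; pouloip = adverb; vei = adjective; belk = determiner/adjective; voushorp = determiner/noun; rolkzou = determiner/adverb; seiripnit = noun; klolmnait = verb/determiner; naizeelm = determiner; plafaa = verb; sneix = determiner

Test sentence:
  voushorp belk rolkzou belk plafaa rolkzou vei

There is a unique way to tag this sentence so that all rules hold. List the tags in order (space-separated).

Candidates per position — 1:voushorp {determiner,noun}; 2:belk {determiner,adjective}; 3:rolkzou {determiner,adverb}; 4:belk {determiner,adjective}; 5:plafaa {verb}; 6:rolkzou {determiner,adverb}; 7:vei {adjective}.
Position 1: tagging it determiner would leave rule 4 unsatisfiable, so it must be noun.
Position 2: tagging it determiner would leave rule 3 unsatisfiable, so it must be adjective.
Position 3: tagging it adverb would leave rule 2 unsatisfiable, so it must be determiner.
Position 4: tagging it determiner would leave rule 3 unsatisfiable, so it must be adjective.
Position 6: tagging it adverb would leave rule 5 unsatisfiable, so it must be determiner.
The unique satisfying tagging is: noun adjective determiner adjective verb determiner adjective.
Verifying each rule — rule 1 holds; rule 2 holds; rule 3 holds; rule 4 holds; rule 5 holds.

noun adjective determiner adjective verb determiner adjective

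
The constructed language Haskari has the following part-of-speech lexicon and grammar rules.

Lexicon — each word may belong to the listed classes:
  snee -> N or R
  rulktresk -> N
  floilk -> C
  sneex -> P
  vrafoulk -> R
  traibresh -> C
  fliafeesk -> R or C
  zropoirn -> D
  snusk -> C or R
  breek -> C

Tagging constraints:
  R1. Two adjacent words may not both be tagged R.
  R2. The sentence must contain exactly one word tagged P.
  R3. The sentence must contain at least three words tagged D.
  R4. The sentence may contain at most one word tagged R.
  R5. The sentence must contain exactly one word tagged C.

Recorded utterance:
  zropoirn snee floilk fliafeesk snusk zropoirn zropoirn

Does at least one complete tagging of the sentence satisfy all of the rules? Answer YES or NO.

NO

Candidates per position — 1:zropoirn {D}; 2:snee {N,R}; 3:floilk {C}; 4:fliafeesk {R,C}; 5:snusk {C,R}; 6:zropoirn {D}; 7:zropoirn {D}.
Rule 2 cannot be satisfied by any choice of tags from the lexicon.
So there is no consistent tagging.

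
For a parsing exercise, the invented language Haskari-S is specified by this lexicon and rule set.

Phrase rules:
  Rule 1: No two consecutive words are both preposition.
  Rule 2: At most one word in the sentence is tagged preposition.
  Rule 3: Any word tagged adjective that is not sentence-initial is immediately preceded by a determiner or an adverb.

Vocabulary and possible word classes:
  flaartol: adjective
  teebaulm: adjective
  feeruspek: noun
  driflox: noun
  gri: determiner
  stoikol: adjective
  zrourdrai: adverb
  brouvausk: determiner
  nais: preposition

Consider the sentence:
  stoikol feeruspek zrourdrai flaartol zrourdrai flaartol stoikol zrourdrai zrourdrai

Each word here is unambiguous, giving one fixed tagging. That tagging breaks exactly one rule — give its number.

3

Fixed tagging: adjective noun adverb adjective adverb adjective adjective adverb adverb.
Applying the rules: R1 pass, R2 pass, R3 fail.
Only rule 3 fails.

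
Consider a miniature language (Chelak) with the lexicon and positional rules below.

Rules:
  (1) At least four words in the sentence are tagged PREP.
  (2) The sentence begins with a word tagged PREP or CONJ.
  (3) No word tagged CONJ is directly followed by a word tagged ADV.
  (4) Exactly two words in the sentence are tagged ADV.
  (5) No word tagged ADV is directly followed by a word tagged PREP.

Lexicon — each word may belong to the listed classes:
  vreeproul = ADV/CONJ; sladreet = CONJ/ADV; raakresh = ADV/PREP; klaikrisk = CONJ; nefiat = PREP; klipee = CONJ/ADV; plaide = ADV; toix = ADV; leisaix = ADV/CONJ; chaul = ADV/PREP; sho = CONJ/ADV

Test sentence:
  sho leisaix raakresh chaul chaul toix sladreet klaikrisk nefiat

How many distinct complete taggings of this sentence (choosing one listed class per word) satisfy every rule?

Candidates per position — 1:sho {CONJ,ADV}; 2:leisaix {ADV,CONJ}; 3:raakresh {ADV,PREP}; 4:chaul {ADV,PREP}; 5:chaul {ADV,PREP}; 6:toix {ADV}; 7:sladreet {CONJ,ADV}; 8:klaikrisk {CONJ}; 9:nefiat {PREP}.
There are 64 candidate sequences in total.
The sequences that satisfy every rule: CONJ CONJ PREP PREP PREP ADV ADV CONJ PREP.
Count = 1.

1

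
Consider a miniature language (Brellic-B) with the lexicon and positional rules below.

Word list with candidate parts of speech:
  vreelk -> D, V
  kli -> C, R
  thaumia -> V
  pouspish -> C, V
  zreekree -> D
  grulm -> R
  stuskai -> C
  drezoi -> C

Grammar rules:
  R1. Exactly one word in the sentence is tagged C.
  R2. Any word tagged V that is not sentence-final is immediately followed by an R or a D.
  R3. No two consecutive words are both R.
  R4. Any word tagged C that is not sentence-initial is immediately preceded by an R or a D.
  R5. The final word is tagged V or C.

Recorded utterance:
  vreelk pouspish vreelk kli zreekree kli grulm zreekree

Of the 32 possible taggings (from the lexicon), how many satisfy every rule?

Candidates per position — 1:vreelk {D,V}; 2:pouspish {C,V}; 3:vreelk {D,V}; 4:kli {C,R}; 5:zreekree {D}; 6:kli {C,R}; 7:grulm {R}; 8:zreekree {D}.
There are 32 candidate sequences in total.
Rule 5 cannot be satisfied by any choice of tags from the lexicon.
So there is no consistent tagging.
Count = 0.

0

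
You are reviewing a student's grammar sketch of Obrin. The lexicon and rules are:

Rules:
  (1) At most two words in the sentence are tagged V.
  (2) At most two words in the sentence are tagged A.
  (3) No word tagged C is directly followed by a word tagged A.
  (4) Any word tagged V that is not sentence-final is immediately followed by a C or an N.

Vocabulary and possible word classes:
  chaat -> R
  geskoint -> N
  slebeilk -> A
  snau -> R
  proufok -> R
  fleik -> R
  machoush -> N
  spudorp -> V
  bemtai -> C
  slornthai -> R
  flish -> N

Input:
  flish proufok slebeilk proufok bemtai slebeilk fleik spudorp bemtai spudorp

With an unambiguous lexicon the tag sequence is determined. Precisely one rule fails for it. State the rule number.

3

Fixed tagging: N R A R C A R V C V.
Rule check: R1 ok, R2 ok, R3 fails, R4 ok.
Only rule 3 fails.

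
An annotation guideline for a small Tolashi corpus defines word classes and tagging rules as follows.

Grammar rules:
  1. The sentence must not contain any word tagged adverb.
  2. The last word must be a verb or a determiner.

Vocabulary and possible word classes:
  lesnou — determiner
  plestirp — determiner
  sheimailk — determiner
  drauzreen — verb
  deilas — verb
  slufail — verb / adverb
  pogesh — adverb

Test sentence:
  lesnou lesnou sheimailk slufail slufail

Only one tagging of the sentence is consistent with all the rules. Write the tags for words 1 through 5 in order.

determiner determiner determiner verb verb

Candidates per position — 1:lesnou {determiner}; 2:lesnou {determiner}; 3:sheimailk {determiner}; 4:slufail {verb,adverb}; 5:slufail {verb,adverb}.
Word 4 cannot be adverb — rule 1 would then fail for every completion. It is verb.
Word 5 cannot be adverb — rule 1 would then fail for every completion. It is verb.
The unique satisfying tagging is: determiner determiner determiner verb verb.
Verifying each rule — rule 1 ok; rule 2 ok.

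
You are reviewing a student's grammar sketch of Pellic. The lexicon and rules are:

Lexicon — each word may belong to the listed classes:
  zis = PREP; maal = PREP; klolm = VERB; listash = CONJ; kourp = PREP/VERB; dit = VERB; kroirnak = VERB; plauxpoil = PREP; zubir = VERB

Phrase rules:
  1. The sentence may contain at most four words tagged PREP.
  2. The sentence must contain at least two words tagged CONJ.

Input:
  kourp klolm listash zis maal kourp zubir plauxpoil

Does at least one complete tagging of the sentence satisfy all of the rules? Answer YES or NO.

Candidates per position — 1:kourp {PREP,VERB}; 2:klolm {VERB}; 3:listash {CONJ}; 4:zis {PREP}; 5:maal {PREP}; 6:kourp {PREP,VERB}; 7:zubir {VERB}; 8:plauxpoil {PREP}.
Rule 2 cannot be satisfied by any choice of tags from the lexicon.
So there is no consistent tagging.

NO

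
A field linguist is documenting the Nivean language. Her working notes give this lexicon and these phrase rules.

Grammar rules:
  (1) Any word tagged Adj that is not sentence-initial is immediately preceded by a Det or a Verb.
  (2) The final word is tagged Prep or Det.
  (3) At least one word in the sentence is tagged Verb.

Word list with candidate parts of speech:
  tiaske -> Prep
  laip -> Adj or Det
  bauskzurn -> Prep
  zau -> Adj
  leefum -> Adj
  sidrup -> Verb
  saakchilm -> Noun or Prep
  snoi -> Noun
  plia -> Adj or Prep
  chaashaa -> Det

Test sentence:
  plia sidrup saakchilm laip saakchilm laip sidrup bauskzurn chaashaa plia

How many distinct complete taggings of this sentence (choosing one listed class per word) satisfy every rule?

Candidates per position — 1:plia {Adj,Prep}; 2:sidrup {Verb}; 3:saakchilm {Noun,Prep}; 4:laip {Adj,Det}; 5:saakchilm {Noun,Prep}; 6:laip {Adj,Det}; 7:sidrup {Verb}; 8:bauskzurn {Prep}; 9:chaashaa {Det}; 10:plia {Adj,Prep}.
There are 64 candidate sequences in total.
Checking each against the rules leaves 8 sequences.
Count = 8.

8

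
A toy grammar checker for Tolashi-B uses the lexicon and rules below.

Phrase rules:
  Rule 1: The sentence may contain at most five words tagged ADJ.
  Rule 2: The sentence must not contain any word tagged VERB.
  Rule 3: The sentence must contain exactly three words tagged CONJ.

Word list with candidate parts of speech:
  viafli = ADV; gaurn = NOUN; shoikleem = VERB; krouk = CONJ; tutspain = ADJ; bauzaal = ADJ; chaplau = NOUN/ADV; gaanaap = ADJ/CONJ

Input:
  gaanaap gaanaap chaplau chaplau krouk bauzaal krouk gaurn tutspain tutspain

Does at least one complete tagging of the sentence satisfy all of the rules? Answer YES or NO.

YES

Candidates per position — 1:gaanaap {ADJ,CONJ}; 2:gaanaap {ADJ,CONJ}; 3:chaplau {NOUN,ADV}; 4:chaplau {NOUN,ADV}; 5:krouk {CONJ}; 6:bauzaal {ADJ}; 7:krouk {CONJ}; 8:gaurn {NOUN}; 9:tutspain {ADJ}; 10:tutspain {ADJ}.
One satisfying assignment: CONJ ADJ NOUN NOUN CONJ ADJ CONJ NOUN ADJ ADJ.
Rule-by-rule: rule 1 satisfied; rule 2 satisfied; rule 3 satisfied.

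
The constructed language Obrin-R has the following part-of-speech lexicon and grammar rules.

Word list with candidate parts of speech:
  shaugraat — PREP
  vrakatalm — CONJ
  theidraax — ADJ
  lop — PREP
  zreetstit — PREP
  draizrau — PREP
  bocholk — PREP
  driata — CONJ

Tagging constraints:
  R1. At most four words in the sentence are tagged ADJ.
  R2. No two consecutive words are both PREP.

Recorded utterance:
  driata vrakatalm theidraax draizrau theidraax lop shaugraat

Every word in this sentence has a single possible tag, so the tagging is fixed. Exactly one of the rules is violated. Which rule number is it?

2

Fixed tagging: CONJ CONJ ADJ PREP ADJ PREP PREP.
Applying the rules: R1 ✓, R2 ✗.
Only rule 2 fails.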